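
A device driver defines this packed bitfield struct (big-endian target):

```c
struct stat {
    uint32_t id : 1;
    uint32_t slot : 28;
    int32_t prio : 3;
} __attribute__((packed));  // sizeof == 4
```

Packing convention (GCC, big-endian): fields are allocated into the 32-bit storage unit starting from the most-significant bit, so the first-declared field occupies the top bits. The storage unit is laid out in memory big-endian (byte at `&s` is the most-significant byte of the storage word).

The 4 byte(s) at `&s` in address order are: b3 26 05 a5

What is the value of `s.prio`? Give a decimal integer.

-3

[0]=0xb3 [1]=0x26 [2]=0x05 [3]=0xa5 (big-endian) → word 0xb32605a5
id:1 @ bit 31 → (0xb32605a5>>31)&0x1 = 0x1
slot:28 @ bit 3 → (0xb32605a5>>3)&0xfffffff = 0x664c0b4
prio:3 @ bit 0 → (0xb32605a5>>0)&0x7 = 0x5  ←
prio signed 3b, MSB=1: 5 - 8 = -3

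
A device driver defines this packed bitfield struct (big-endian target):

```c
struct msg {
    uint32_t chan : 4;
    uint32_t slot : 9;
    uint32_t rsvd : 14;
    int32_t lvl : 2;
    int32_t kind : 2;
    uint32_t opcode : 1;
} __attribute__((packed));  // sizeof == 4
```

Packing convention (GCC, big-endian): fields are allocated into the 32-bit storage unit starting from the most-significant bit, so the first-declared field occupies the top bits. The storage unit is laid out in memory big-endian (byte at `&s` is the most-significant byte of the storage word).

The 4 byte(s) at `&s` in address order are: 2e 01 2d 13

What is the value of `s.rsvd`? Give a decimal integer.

[0]=0x2e [1]=0x01 [2]=0x2d [3]=0x13 (big-endian) → word 0x2e012d13
chan [28+:4] = (word>>28) & 0xf = 2
slot [19+:9] = (word>>19) & 0x1ff = 448
rsvd [5+:14] = (word>>5) & 0x3fff = 2408  ←
lvl [3+:2] = (word>>3) & 0x3 = 2
kind [1+:2] = (word>>1) & 0x3 = 1
opcode [0+:1] = (word>>0) & 0x1 = 1

2408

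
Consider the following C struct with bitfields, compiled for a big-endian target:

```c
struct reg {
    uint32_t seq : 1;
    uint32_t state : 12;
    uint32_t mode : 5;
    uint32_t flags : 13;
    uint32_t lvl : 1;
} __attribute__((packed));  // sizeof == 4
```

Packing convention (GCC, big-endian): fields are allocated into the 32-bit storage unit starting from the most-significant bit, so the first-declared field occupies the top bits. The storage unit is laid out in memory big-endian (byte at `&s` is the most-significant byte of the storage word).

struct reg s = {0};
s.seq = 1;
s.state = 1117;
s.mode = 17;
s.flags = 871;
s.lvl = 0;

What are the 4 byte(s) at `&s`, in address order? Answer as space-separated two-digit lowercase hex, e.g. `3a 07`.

[31+:1] seq=1 & 0x1 = 0x1; word=0x80000000
[19+:12] state=1117 & 0xfff = 0x45d; word=0xa2e80000
[14+:5] mode=17 & 0x1f = 0x11; word=0xa2ec4000
[1+:13] flags=871 & 0x1fff = 0x367; word=0xa2ec46ce
[0+:1] lvl=0 & 0x1 = 0x0; word=0xa2ec46ce
word = 0xa2ec46ce → big-endian bytes:
  [0]=0xa2  [1]=0xec  [2]=0x46  [3]=0xce

a2 ec 46 ce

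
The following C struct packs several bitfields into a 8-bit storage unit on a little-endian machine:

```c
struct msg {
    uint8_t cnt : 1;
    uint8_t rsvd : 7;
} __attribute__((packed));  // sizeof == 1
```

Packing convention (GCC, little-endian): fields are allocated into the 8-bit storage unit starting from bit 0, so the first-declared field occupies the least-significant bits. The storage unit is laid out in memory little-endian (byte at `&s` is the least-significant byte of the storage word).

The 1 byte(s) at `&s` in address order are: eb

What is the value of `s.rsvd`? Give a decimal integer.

[0]=0xeb (little-endian) → word 0xeb
cnt [0+:1] = (word>>0) & 0x1 = 1
rsvd [1+:7] = (word>>1) & 0x7f = 117  ←

117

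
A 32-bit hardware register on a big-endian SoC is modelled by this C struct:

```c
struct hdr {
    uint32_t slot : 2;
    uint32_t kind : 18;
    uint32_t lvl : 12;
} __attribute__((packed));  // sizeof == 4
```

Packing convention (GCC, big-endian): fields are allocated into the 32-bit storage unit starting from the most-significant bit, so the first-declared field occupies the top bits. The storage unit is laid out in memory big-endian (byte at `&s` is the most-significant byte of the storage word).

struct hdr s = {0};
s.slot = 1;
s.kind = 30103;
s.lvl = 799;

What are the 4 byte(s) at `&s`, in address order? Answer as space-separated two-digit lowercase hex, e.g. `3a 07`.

47 59 73 1f

[30+:2] slot=1 & 0x3 = 0x1; word=0x40000000
[12+:18] kind=30103 & 0x3ffff = 0x7597; word=0x47597000
[0+:12] lvl=799 & 0xfff = 0x31f; word=0x4759731f
word = 0x4759731f → big-endian bytes:
  [0]=0x47  [1]=0x59  [2]=0x73  [3]=0x1f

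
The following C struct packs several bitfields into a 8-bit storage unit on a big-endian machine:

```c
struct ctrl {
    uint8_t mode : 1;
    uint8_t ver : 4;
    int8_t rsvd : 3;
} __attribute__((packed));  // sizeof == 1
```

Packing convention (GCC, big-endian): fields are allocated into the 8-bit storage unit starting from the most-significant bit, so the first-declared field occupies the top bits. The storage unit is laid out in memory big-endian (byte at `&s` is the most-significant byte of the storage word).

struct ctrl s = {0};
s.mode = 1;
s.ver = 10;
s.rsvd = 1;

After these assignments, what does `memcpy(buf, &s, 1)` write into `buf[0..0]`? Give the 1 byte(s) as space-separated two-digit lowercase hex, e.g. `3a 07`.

mode (1b) val=1 bits=0x1 at bit 7: 0x80
ver (4b) val=10 bits=0xa at bit 3: 0xd0
rsvd (3b) val=1 bits=0x1 at bit 0: 0xd1
word = 0xd1 → big-endian bytes:
  [0]=0xd1

d1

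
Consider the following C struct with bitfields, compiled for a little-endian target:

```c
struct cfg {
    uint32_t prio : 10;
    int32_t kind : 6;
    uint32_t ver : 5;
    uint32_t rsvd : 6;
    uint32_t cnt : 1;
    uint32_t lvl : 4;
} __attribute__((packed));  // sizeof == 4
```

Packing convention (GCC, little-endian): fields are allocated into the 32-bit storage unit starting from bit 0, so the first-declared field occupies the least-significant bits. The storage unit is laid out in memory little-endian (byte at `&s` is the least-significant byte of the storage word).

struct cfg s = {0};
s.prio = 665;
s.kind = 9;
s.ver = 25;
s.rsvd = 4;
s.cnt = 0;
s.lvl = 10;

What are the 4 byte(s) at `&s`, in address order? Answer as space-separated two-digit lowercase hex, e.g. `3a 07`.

[0+:10] prio=665 & 0x3ff = 0x299; word=0x00000299
[10+:6] kind=9 & 0x3f = 0x9; word=0x00002699
[16+:5] ver=25 & 0x1f = 0x19; word=0x00192699
[21+:6] rsvd=4 & 0x3f = 0x4; word=0x00992699
[27+:1] cnt=0 & 0x1 = 0x0; word=0x00992699
[28+:4] lvl=10 & 0xf = 0xa; word=0xa0992699
word = 0xa0992699 → little-endian bytes:
  [0]=0x99  [1]=0x26  [2]=0x99  [3]=0xa0

99 26 99 a0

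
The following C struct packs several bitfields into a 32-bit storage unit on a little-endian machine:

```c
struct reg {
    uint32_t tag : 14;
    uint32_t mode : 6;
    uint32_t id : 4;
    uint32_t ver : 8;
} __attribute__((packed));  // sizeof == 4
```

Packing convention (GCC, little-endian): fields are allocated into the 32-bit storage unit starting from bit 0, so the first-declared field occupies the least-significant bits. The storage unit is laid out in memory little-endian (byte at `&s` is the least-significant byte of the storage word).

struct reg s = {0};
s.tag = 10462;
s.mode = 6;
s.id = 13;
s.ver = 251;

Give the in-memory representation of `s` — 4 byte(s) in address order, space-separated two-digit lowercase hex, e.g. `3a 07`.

tag:14 = 10462 → 0x28de << 0 → word 0x000028de
mode:6 = 6 → 0x6 << 14 → word 0x0001a8de
id:4 = 13 → 0xd << 20 → word 0x00d1a8de
ver:8 = 251 → 0xfb << 24 → word 0xfbd1a8de
word = 0xfbd1a8de → little-endian bytes:
  [0]=0xde  [1]=0xa8  [2]=0xd1  [3]=0xfb

de a8 d1 fb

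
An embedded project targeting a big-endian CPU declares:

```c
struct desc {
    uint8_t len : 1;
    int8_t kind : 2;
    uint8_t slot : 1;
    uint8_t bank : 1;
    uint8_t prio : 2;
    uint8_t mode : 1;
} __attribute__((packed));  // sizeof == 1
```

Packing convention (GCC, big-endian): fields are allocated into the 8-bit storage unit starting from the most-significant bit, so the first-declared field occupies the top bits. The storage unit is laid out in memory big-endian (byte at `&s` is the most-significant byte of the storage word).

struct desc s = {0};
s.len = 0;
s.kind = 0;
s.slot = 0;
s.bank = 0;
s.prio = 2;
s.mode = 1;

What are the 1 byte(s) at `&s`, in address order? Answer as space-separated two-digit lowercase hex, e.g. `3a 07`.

len:1 = 0 → 0x0 << 7 → word 0x00
kind:2 = 0 → 0x0 << 5 → word 0x00
slot:1 = 0 → 0x0 << 4 → word 0x00
bank:1 = 0 → 0x0 << 3 → word 0x00
prio:2 = 2 → 0x2 << 1 → word 0x04
mode:1 = 1 → 0x1 << 0 → word 0x05
word = 0x05 → big-endian bytes:
  [0]=0x05

05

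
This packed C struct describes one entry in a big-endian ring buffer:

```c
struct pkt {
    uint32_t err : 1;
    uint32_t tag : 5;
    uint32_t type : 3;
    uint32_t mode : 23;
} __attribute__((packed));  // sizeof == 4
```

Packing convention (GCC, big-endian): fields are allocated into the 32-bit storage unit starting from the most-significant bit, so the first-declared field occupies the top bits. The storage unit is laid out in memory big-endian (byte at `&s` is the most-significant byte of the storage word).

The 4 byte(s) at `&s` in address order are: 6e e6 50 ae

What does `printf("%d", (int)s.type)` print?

5

[0]=0x6e [1]=0xe6 [2]=0x50 [3]=0xae (big-endian) → word 0x6ee650ae
err [31+:1] = (word>>31) & 0x1 = 0
tag [26+:5] = (word>>26) & 0x1f = 27
type [23+:3] = (word>>23) & 0x7 = 5  ←
mode [0+:23] = (word>>0) & 0x7fffff = 6705326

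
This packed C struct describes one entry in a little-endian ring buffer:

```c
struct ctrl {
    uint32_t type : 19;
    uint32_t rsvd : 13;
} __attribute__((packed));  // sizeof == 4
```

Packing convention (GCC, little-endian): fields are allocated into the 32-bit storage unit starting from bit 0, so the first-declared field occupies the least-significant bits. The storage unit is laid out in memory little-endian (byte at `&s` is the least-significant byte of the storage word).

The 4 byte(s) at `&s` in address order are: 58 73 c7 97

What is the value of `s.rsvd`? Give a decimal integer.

4856

[0]=0x58 [1]=0x73 [2]=0xc7 [3]=0x97 (little-endian) → word 0x97c77358
type:19 @ bit 0 → (0x97c77358>>0)&0x7ffff = 0x77358
rsvd:13 @ bit 19 → (0x97c77358>>19)&0x1fff = 0x12f8  ←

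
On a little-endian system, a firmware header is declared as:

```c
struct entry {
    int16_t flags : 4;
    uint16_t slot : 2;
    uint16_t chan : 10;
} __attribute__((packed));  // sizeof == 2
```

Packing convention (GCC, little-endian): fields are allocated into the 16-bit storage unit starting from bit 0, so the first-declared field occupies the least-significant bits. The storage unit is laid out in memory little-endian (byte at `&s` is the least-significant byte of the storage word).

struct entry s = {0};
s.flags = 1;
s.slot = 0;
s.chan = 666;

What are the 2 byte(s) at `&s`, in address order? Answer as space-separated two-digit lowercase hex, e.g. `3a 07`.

flags:4 = 1 → 0x1 << 0 → word 0x0001
slot:2 = 0 → 0x0 << 4 → word 0x0001
chan:10 = 666 → 0x29a << 6 → word 0xa681
word = 0xa681 → little-endian bytes:
  [0]=0x81  [1]=0xa6

81 a6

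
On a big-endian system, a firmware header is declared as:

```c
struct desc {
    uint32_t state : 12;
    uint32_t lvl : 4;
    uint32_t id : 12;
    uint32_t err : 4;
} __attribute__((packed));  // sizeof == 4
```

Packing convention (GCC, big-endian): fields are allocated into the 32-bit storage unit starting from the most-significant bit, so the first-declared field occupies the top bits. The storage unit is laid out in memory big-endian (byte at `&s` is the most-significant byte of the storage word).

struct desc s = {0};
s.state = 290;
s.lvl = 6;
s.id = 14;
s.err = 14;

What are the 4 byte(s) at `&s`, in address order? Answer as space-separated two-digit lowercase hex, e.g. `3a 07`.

[20+:12] state=290 & 0xfff = 0x122; word=0x12200000
[16+:4] lvl=6 & 0xf = 0x6; word=0x12260000
[4+:12] id=14 & 0xfff = 0xe; word=0x122600e0
[0+:4] err=14 & 0xf = 0xe; word=0x122600ee
word = 0x122600ee → big-endian bytes:
  [0]=0x12  [1]=0x26  [2]=0x00  [3]=0xee

12 26 00 ee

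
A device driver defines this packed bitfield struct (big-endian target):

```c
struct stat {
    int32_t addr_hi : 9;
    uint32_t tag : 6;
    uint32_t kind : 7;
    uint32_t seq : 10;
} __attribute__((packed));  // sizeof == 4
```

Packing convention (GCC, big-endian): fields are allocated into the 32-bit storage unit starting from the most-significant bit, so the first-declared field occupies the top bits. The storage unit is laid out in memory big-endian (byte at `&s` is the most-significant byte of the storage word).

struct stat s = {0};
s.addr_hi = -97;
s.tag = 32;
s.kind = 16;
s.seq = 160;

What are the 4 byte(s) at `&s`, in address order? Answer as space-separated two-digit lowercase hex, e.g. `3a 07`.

cf c0 40 a0

[23+:9] addr_hi=-97 & 0x1ff = 0x19f; word=0xcf800000
[17+:6] tag=32 & 0x3f = 0x20; word=0xcfc00000
[10+:7] kind=16 & 0x7f = 0x10; word=0xcfc04000
[0+:10] seq=160 & 0x3ff = 0xa0; word=0xcfc040a0
word = 0xcfc040a0 → big-endian bytes:
  [0]=0xcf  [1]=0xc0  [2]=0x40  [3]=0xa0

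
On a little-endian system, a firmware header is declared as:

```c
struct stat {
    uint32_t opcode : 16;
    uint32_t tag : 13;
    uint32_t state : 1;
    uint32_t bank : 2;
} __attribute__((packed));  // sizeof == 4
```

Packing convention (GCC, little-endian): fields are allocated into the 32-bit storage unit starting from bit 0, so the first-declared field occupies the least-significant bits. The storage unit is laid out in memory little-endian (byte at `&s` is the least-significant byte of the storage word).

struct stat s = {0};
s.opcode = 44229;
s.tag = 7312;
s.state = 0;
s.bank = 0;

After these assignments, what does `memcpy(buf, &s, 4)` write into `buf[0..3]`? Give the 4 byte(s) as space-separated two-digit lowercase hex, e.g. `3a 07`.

opcode:16 = 44229 → 0xacc5 << 0 → word 0x0000acc5
tag:13 = 7312 → 0x1c90 << 16 → word 0x1c90acc5
state:1 = 0 → 0x0 << 29 → word 0x1c90acc5
bank:2 = 0 → 0x0 << 30 → word 0x1c90acc5
word = 0x1c90acc5 → little-endian bytes:
  [0]=0xc5  [1]=0xac  [2]=0x90  [3]=0x1c

c5 ac 90 1c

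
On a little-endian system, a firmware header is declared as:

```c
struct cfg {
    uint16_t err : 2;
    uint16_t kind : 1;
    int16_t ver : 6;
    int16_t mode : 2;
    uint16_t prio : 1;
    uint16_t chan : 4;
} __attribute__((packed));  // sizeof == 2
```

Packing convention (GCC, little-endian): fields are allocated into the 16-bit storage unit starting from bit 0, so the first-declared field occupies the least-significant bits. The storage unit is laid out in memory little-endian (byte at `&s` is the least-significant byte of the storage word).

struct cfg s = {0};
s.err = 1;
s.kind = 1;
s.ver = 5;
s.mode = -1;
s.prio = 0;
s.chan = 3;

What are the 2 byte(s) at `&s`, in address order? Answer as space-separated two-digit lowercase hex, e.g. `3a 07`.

2d 36

err (2b) val=1 bits=0x1 at bit 0: 0x0001
kind (1b) val=1 bits=0x1 at bit 2: 0x0005
ver (6b) val=5 bits=0x5 at bit 3: 0x002d
mode (2b) val=-1 bits=0x3 at bit 9: 0x062d
prio (1b) val=0 bits=0x0 at bit 11: 0x062d
chan (4b) val=3 bits=0x3 at bit 12: 0x362d
word = 0x362d → little-endian bytes:
  [0]=0x2d  [1]=0x36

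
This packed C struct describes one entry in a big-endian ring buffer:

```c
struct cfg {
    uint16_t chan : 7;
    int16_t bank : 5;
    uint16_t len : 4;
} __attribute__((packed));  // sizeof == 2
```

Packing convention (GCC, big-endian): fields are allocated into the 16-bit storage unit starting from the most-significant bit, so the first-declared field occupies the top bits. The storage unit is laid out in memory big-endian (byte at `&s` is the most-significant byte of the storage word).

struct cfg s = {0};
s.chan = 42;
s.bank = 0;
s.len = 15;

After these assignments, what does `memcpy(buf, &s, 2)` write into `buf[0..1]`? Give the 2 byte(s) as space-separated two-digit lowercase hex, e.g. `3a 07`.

54 0f

chan:7 = 42 → 0x2a << 9 → word 0x5400
bank:5 = 0 → 0x0 << 4 → word 0x5400
len:4 = 15 → 0xf << 0 → word 0x540f
word = 0x540f → big-endian bytes:
  [0]=0x54  [1]=0x0f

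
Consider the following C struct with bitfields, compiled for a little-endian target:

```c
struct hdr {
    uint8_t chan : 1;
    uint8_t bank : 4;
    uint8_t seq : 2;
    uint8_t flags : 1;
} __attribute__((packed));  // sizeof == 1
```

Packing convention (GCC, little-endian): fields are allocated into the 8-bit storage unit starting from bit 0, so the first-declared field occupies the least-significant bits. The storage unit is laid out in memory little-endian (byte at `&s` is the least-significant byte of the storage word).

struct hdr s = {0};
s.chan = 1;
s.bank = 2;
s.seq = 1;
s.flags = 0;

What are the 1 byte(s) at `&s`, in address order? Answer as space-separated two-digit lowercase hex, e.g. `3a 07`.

chan:1 = 1 → 0x1 << 0 → word 0x01
bank:4 = 2 → 0x2 << 1 → word 0x05
seq:2 = 1 → 0x1 << 5 → word 0x25
flags:1 = 0 → 0x0 << 7 → word 0x25
word = 0x25 → little-endian bytes:
  [0]=0x25

25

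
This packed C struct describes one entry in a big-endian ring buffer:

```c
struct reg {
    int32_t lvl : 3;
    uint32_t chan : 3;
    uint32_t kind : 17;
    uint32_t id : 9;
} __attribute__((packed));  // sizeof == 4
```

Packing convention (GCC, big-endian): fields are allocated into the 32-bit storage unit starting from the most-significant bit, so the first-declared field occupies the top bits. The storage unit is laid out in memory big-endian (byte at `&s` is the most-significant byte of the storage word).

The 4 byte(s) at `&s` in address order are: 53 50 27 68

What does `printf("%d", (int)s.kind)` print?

108563

[0]=0x53 [1]=0x50 [2]=0x27 [3]=0x68 (big-endian) → word 0x53502768
lvl:3 @ bit 29 → (0x53502768>>29)&0x7 = 0x2
chan:3 @ bit 26 → (0x53502768>>26)&0x7 = 0x4
kind:17 @ bit 9 → (0x53502768>>9)&0x1ffff = 0x1a813  ←
id:9 @ bit 0 → (0x53502768>>0)&0x1ff = 0x168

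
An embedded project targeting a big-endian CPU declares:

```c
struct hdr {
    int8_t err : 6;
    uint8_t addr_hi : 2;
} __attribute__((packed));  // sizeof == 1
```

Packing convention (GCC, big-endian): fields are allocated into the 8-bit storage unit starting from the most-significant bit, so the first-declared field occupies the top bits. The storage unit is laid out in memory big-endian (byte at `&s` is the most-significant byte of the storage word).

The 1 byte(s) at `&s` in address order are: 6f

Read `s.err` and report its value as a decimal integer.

27

[0]=0x6f (big-endian) → word 0x6f
err [2+:6] = (word>>2) & 0x3f = 27  ←
addr_hi [0+:2] = (word>>0) & 0x3 = 3
err signed 6b, MSB=0: value = 27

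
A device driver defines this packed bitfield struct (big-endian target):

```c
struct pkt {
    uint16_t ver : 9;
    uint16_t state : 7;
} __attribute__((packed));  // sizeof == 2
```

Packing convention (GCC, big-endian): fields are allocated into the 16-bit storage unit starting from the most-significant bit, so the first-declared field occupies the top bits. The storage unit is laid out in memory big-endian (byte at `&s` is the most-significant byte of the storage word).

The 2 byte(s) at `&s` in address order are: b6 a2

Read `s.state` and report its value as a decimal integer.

34

[0]=0xb6 [1]=0xa2 (big-endian) → word 0xb6a2
ver:9 @ bit 7 → (0xb6a2>>7)&0x1ff = 0x16d
state:7 @ bit 0 → (0xb6a2>>0)&0x7f = 0x22  ←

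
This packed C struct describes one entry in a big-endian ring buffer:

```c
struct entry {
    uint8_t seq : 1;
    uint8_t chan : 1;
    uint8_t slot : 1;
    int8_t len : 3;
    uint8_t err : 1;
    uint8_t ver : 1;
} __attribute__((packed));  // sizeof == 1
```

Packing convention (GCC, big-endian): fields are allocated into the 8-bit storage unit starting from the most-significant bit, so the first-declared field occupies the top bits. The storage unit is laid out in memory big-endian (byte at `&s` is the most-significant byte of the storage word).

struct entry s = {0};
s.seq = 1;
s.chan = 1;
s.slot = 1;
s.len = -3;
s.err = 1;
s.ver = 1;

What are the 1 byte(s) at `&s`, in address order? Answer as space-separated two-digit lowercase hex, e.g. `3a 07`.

f7

seq (1b) val=1 bits=0x1 at bit 7: 0x80
chan (1b) val=1 bits=0x1 at bit 6: 0xc0
slot (1b) val=1 bits=0x1 at bit 5: 0xe0
len (3b) val=-3 bits=0x5 at bit 2: 0xf4
err (1b) val=1 bits=0x1 at bit 1: 0xf6
ver (1b) val=1 bits=0x1 at bit 0: 0xf7
word = 0xf7 → big-endian bytes:
  [0]=0xf7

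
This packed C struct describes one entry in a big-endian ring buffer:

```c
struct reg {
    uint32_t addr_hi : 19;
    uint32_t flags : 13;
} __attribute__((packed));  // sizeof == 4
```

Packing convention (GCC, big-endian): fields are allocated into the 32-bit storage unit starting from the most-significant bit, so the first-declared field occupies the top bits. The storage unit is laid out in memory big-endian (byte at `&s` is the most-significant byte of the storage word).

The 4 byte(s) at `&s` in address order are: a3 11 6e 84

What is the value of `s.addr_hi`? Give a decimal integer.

333963

[0]=0xa3 [1]=0x11 [2]=0x6e [3]=0x84 (big-endian) → word 0xa3116e84
addr_hi [13+:19] = (word>>13) & 0x7ffff = 333963  ←
flags [0+:13] = (word>>0) & 0x1fff = 3716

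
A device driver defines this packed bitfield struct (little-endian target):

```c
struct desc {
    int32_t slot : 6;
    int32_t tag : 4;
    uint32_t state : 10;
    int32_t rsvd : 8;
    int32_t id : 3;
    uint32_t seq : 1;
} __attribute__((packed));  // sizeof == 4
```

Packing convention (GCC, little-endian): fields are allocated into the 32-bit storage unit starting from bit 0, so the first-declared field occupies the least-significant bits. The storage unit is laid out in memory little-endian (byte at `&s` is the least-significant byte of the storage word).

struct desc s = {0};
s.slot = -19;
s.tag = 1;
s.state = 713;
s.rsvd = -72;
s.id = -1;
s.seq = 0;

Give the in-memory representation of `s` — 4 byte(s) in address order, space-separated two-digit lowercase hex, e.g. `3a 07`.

slot (6b) val=-19 bits=0x2d at bit 0: 0x0000002d
tag (4b) val=1 bits=0x1 at bit 6: 0x0000006d
state (10b) val=713 bits=0x2c9 at bit 10: 0x000b246d
rsvd (8b) val=-72 bits=0xb8 at bit 20: 0x0b8b246d
id (3b) val=-1 bits=0x7 at bit 28: 0x7b8b246d
seq (1b) val=0 bits=0x0 at bit 31: 0x7b8b246d
word = 0x7b8b246d → little-endian bytes:
  [0]=0x6d  [1]=0x24  [2]=0x8b  [3]=0x7b

6d 24 8b 7b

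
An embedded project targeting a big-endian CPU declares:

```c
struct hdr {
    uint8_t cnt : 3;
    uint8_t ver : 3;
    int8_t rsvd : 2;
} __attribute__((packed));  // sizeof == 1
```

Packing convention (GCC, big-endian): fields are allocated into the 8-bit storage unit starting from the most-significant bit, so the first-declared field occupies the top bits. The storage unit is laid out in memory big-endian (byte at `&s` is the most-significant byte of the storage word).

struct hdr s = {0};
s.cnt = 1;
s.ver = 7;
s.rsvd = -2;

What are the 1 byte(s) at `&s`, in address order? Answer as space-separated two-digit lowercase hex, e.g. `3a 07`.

3e

cnt (3b) val=1 bits=0x1 at bit 5: 0x20
ver (3b) val=7 bits=0x7 at bit 2: 0x3c
rsvd (2b) val=-2 bits=0x2 at bit 0: 0x3e
word = 0x3e → big-endian bytes:
  [0]=0x3e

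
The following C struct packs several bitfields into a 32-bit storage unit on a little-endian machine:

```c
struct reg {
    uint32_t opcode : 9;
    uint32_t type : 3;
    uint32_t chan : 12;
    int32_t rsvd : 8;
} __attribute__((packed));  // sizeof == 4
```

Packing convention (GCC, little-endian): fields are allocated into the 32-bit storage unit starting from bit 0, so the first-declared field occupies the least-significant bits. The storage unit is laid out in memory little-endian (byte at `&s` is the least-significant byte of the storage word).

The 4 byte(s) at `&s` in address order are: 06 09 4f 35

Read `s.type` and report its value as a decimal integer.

[0]=0x06 [1]=0x09 [2]=0x4f [3]=0x35 (little-endian) → word 0x354f0906
opcode:9 @ bit 0 → (0x354f0906>>0)&0x1ff = 0x106
type:3 @ bit 9 → (0x354f0906>>9)&0x7 = 0x4  ←
chan:12 @ bit 12 → (0x354f0906>>12)&0xfff = 0x4f0
rsvd:8 @ bit 24 → (0x354f0906>>24)&0xff = 0x35

4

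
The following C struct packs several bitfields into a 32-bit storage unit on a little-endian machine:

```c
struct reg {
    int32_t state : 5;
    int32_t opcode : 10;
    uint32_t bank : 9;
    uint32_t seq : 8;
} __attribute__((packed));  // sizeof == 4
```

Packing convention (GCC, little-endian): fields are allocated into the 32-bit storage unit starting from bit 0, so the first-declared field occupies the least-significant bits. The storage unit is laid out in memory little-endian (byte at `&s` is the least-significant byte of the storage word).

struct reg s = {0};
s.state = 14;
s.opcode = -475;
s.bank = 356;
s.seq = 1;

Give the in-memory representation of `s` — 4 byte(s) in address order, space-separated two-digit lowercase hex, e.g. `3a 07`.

ae 44 b2 01

[0+:5] state=14 & 0x1f = 0xe; word=0x0000000e
[5+:10] opcode=-475 & 0x3ff = 0x225; word=0x000044ae
[15+:9] bank=356 & 0x1ff = 0x164; word=0x00b244ae
[24+:8] seq=1 & 0xff = 0x1; word=0x01b244ae
word = 0x01b244ae → little-endian bytes:
  [0]=0xae  [1]=0x44  [2]=0xb2  [3]=0x01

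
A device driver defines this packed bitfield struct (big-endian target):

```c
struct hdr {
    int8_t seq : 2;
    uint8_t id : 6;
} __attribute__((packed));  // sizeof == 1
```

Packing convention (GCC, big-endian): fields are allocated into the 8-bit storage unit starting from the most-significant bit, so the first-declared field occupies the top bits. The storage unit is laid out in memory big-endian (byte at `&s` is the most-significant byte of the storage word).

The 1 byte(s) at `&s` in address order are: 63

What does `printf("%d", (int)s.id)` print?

35

[0]=0x63 (big-endian) → word 0x63
seq [6+:2] = (word>>6) & 0x3 = 1
id [0+:6] = (word>>0) & 0x3f = 35  ←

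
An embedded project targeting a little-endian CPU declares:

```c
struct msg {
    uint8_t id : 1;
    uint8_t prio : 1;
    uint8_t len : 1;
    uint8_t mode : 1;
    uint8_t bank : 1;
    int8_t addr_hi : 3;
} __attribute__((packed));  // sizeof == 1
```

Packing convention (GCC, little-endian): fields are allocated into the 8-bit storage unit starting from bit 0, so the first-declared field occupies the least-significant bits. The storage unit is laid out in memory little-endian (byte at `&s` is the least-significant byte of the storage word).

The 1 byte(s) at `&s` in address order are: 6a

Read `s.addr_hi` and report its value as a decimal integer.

3

[0]=0x6a (little-endian) → word 0x6a
id [0+:1] = (word>>0) & 0x1 = 0
prio [1+:1] = (word>>1) & 0x1 = 1
len [2+:1] = (word>>2) & 0x1 = 0
mode [3+:1] = (word>>3) & 0x1 = 1
bank [4+:1] = (word>>4) & 0x1 = 0
addr_hi [5+:3] = (word>>5) & 0x7 = 3  ←
addr_hi signed 3b, MSB=0: value = 3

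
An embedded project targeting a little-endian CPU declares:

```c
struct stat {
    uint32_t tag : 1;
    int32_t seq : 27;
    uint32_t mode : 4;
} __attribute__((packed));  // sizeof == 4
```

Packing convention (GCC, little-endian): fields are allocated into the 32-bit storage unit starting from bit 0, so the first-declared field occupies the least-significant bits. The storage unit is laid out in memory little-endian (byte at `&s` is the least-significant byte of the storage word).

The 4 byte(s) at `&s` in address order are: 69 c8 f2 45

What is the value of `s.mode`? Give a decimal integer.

4

[0]=0x69 [1]=0xc8 [2]=0xf2 [3]=0x45 (little-endian) → word 0x45f2c869
tag:1 @ bit 0 → (0x45f2c869>>0)&0x1 = 0x1
seq:27 @ bit 1 → (0x45f2c869>>1)&0x7ffffff = 0x2f96434
mode:4 @ bit 28 → (0x45f2c869>>28)&0xf = 0x4  ←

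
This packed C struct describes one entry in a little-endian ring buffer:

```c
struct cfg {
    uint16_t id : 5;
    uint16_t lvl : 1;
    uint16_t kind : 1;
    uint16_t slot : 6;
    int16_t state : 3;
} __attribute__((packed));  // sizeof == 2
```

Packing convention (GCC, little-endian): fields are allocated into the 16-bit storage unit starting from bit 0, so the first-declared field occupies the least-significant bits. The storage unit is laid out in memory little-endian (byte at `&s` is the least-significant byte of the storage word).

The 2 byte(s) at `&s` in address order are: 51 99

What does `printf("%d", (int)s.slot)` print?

[0]=0x51 [1]=0x99 (little-endian) → word 0x9951
id:5 @ bit 0 → (0x9951>>0)&0x1f = 0x11
lvl:1 @ bit 5 → (0x9951>>5)&0x1 = 0x0
kind:1 @ bit 6 → (0x9951>>6)&0x1 = 0x1
slot:6 @ bit 7 → (0x9951>>7)&0x3f = 0x32  ←
state:3 @ bit 13 → (0x9951>>13)&0x7 = 0x4

50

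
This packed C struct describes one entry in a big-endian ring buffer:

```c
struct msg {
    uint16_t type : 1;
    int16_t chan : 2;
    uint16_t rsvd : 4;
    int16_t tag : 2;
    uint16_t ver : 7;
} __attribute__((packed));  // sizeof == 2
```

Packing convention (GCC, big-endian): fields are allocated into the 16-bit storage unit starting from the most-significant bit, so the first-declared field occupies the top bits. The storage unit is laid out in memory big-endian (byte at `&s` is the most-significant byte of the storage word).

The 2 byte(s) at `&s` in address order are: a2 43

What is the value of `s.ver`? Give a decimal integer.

[0]=0xa2 [1]=0x43 (big-endian) → word 0xa243
type:1 @ bit 15 → (0xa243>>15)&0x1 = 0x1
chan:2 @ bit 13 → (0xa243>>13)&0x3 = 0x1
rsvd:4 @ bit 9 → (0xa243>>9)&0xf = 0x1
tag:2 @ bit 7 → (0xa243>>7)&0x3 = 0x0
ver:7 @ bit 0 → (0xa243>>0)&0x7f = 0x43  ←

67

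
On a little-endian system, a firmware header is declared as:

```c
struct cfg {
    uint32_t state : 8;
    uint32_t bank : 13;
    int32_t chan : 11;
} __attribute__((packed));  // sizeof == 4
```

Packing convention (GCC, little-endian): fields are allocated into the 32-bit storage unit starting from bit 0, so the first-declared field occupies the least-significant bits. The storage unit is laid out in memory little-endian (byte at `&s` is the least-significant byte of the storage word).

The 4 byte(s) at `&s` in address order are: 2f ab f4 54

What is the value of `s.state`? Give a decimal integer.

[0]=0x2f [1]=0xab [2]=0xf4 [3]=0x54 (little-endian) → word 0x54f4ab2f
state [0+:8] = (word>>0) & 0xff = 47  ←
bank [8+:13] = (word>>8) & 0x1fff = 5291
chan [21+:11] = (word>>21) & 0x7ff = 679

47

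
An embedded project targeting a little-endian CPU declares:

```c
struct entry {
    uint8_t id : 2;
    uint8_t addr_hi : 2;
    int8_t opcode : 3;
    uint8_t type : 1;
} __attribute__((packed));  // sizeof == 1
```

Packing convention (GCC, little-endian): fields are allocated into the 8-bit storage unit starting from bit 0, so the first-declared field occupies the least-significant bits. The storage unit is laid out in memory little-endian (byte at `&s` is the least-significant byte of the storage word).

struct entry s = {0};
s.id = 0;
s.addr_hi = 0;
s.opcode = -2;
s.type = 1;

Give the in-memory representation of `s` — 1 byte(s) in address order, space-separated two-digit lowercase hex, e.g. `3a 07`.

id (2b) val=0 bits=0x0 at bit 0: 0x00
addr_hi (2b) val=0 bits=0x0 at bit 2: 0x00
opcode (3b) val=-2 bits=0x6 at bit 4: 0x60
type (1b) val=1 bits=0x1 at bit 7: 0xe0
word = 0xe0 → little-endian bytes:
  [0]=0xe0

e0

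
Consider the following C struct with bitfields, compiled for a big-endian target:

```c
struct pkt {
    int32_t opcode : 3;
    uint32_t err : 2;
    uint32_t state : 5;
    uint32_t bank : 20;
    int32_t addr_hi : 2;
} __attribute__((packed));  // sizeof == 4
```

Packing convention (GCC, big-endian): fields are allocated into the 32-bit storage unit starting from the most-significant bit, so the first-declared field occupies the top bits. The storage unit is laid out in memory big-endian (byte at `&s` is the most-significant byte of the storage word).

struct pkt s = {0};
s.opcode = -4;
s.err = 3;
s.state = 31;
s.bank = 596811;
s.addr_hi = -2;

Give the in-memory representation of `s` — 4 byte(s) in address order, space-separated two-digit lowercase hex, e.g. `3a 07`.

opcode (3b) val=-4 bits=0x4 at bit 29: 0x80000000
err (2b) val=3 bits=0x3 at bit 27: 0x98000000
state (5b) val=31 bits=0x1f at bit 22: 0x9fc00000
bank (20b) val=596811 bits=0x91b4b at bit 2: 0x9fe46d2c
addr_hi (2b) val=-2 bits=0x2 at bit 0: 0x9fe46d2e
word = 0x9fe46d2e → big-endian bytes:
  [0]=0x9f  [1]=0xe4  [2]=0x6d  [3]=0x2e

9f e4 6d 2e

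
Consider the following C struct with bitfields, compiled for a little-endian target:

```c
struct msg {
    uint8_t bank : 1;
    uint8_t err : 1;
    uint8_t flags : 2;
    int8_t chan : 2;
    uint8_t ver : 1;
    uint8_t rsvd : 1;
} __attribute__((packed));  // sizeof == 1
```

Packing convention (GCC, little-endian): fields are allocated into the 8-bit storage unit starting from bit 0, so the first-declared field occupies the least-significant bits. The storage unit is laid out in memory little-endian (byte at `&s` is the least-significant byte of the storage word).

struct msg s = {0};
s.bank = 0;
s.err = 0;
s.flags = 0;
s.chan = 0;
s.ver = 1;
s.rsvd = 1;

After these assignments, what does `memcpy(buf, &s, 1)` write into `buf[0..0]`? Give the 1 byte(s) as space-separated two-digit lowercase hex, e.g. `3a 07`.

c0

bank:1 = 0 → 0x0 << 0 → word 0x00
err:1 = 0 → 0x0 << 1 → word 0x00
flags:2 = 0 → 0x0 << 2 → word 0x00
chan:2 = 0 → 0x0 << 4 → word 0x00
ver:1 = 1 → 0x1 << 6 → word 0x40
rsvd:1 = 1 → 0x1 << 7 → word 0xc0
word = 0xc0 → little-endian bytes:
  [0]=0xc0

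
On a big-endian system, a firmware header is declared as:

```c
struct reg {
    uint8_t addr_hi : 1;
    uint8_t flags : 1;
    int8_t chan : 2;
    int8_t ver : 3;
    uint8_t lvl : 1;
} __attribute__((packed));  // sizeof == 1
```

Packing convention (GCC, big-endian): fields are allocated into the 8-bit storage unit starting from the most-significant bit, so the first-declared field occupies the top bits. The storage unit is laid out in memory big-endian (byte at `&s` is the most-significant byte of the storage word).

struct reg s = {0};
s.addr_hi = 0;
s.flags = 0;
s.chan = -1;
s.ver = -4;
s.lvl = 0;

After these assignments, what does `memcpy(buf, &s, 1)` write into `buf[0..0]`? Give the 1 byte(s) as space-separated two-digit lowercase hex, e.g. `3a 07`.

38

addr_hi (1b) val=0 bits=0x0 at bit 7: 0x00
flags (1b) val=0 bits=0x0 at bit 6: 0x00
chan (2b) val=-1 bits=0x3 at bit 4: 0x30
ver (3b) val=-4 bits=0x4 at bit 1: 0x38
lvl (1b) val=0 bits=0x0 at bit 0: 0x38
word = 0x38 → big-endian bytes:
  [0]=0x38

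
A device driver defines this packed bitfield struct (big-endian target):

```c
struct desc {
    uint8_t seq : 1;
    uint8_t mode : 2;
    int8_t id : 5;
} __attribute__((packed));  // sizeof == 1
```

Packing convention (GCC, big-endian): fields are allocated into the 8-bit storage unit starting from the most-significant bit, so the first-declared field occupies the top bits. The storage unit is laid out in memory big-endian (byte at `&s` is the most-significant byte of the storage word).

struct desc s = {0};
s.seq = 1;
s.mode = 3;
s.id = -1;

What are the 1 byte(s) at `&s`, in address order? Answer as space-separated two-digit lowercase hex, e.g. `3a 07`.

seq (1b) val=1 bits=0x1 at bit 7: 0x80
mode (2b) val=3 bits=0x3 at bit 5: 0xe0
id (5b) val=-1 bits=0x1f at bit 0: 0xff
word = 0xff → big-endian bytes:
  [0]=0xff

ff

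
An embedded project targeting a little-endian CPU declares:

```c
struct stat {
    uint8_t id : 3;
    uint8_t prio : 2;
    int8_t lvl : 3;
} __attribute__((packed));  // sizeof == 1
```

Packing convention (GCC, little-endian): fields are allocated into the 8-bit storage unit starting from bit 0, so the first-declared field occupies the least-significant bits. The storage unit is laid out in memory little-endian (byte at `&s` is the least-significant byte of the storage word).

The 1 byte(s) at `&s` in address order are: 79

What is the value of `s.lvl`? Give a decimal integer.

3

[0]=0x79 (little-endian) → word 0x79
id:3 @ bit 0 → (0x79>>0)&0x7 = 0x1
prio:2 @ bit 3 → (0x79>>3)&0x3 = 0x3
lvl:3 @ bit 5 → (0x79>>5)&0x7 = 0x3  ←
lvl signed 3b, MSB=0: value = 3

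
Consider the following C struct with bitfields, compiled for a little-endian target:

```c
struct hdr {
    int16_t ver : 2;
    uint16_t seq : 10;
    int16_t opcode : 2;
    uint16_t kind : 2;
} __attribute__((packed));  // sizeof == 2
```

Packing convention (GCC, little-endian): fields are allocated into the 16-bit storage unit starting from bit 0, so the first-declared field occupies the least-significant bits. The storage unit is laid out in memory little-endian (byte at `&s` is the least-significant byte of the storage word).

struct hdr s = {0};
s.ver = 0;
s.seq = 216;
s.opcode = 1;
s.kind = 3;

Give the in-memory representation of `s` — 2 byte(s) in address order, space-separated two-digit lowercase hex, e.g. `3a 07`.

60 d3

[0+:2] ver=0 & 0x3 = 0x0; word=0x0000
[2+:10] seq=216 & 0x3ff = 0xd8; word=0x0360
[12+:2] opcode=1 & 0x3 = 0x1; word=0x1360
[14+:2] kind=3 & 0x3 = 0x3; word=0xd360
word = 0xd360 → little-endian bytes:
  [0]=0x60  [1]=0xd3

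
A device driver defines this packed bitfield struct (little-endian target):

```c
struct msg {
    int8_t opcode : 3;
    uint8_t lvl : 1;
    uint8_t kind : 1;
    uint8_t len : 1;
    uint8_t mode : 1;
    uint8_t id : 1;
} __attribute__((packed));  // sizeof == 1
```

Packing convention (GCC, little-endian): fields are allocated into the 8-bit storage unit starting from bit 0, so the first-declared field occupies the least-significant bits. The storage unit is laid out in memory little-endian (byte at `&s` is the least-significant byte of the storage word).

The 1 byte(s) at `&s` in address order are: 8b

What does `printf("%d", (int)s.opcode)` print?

[0]=0x8b (little-endian) → word 0x8b
opcode [0+:3] = (word>>0) & 0x7 = 3  ←
lvl [3+:1] = (word>>3) & 0x1 = 1
kind [4+:1] = (word>>4) & 0x1 = 0
len [5+:1] = (word>>5) & 0x1 = 0
mode [6+:1] = (word>>6) & 0x1 = 0
id [7+:1] = (word>>7) & 0x1 = 1
opcode signed 3b, MSB=0: value = 3

3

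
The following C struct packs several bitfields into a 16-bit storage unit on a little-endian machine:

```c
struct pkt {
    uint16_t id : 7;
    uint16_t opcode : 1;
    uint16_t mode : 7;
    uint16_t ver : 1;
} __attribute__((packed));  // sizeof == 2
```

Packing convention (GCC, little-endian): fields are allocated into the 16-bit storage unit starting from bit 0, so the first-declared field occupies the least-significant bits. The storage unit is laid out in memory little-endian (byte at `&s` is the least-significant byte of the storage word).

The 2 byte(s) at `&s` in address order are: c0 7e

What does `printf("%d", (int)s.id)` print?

[0]=0xc0 [1]=0x7e (little-endian) → word 0x7ec0
id [0+:7] = (word>>0) & 0x7f = 64  ←
opcode [7+:1] = (word>>7) & 0x1 = 1
mode [8+:7] = (word>>8) & 0x7f = 126
ver [15+:1] = (word>>15) & 0x1 = 0

64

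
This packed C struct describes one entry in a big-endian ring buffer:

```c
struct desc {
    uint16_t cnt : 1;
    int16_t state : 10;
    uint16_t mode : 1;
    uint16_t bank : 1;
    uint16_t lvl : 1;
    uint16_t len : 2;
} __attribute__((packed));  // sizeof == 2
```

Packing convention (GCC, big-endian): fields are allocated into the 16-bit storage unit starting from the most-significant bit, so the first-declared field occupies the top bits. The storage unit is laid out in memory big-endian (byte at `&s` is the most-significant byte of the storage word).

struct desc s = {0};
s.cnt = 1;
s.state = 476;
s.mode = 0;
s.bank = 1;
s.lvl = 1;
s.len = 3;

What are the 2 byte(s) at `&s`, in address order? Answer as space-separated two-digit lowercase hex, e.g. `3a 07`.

bb 8f

[15+:1] cnt=1 & 0x1 = 0x1; word=0x8000
[5+:10] state=476 & 0x3ff = 0x1dc; word=0xbb80
[4+:1] mode=0 & 0x1 = 0x0; word=0xbb80
[3+:1] bank=1 & 0x1 = 0x1; word=0xbb88
[2+:1] lvl=1 & 0x1 = 0x1; word=0xbb8c
[0+:2] len=3 & 0x3 = 0x3; word=0xbb8f
word = 0xbb8f → big-endian bytes:
  [0]=0xbb  [1]=0x8f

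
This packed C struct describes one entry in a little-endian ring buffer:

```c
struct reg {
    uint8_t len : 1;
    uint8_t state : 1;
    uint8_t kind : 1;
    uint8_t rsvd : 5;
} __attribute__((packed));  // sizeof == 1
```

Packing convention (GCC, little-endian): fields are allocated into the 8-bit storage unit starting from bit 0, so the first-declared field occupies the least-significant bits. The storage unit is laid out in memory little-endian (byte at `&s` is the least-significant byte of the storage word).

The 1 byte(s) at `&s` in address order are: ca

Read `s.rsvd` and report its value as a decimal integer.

[0]=0xca (little-endian) → word 0xca
len:1 @ bit 0 → (0xca>>0)&0x1 = 0x0
state:1 @ bit 1 → (0xca>>1)&0x1 = 0x1
kind:1 @ bit 2 → (0xca>>2)&0x1 = 0x0
rsvd:5 @ bit 3 → (0xca>>3)&0x1f = 0x19  ←

25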